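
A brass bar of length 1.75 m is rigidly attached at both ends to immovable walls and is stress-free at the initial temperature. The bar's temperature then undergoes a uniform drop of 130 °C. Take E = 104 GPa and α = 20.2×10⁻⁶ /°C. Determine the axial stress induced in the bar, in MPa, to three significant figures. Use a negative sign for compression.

Free thermal expansion αLΔT = 20.2e-6 · 1750 · -130 = -4.595 mm.
The walls impose strain ε = −(-4.595)/1750 = 2.6260e-03; σ = Eε = 104000 · 2.6260e-03 = 273.1 MPa.

273 MPa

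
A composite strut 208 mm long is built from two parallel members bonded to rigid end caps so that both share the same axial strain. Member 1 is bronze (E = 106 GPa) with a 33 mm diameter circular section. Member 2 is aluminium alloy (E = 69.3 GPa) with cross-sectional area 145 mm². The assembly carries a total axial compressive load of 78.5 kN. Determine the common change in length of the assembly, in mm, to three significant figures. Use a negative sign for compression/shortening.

A_1 = 855.3 mm².
Equal strain + equilibrium ⇒ each member carries load in proportion to AE: A₁E₁ = 90660000 N, A₂E₂ = 10050000 N, ΣAE = 100700000 N.
δ = PL/ΣAE = -78500·208/100700000 = -0.1621 mm.

-0.162 mm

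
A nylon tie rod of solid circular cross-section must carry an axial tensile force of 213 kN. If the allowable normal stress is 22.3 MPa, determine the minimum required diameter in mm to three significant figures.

Required area A ≥ P/σ_allow = 213000/22.3 = 9552 mm².
For a solid circular section, d ≥ √(4A/π) = 110.3 mm.

110 mm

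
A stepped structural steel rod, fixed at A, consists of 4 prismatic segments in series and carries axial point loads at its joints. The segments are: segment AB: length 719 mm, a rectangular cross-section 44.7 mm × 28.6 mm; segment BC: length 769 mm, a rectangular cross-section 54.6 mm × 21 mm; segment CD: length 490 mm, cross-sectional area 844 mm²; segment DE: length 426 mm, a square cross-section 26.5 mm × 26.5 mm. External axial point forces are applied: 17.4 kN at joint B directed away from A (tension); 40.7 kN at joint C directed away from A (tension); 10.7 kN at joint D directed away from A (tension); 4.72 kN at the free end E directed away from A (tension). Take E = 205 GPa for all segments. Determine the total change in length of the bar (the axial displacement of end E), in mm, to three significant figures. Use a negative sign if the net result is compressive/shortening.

0.443 mm

Internal axial forces (sectioning from the free end, tension +): N_DE = 4.72 kN, N_CD = 15.42 kN, N_BC = 56.12 kN, N_AB = 73.52 kN.
A_AB = 1278 mm².
A_BC = 1147 mm².
A_DE = 702.2 mm².
δ_AB = 73520·719/(1278·205000) = 0.2017 mm
δ_BC = 56120·769/(1147·205000) = 0.1836 mm
δ_CD = 15420·490/(844·205000) = 0.04367 mm
δ_DE = 4720·426/(702.2·205000) = 0.01397 mm
δ = Σδ_i = 0.4429 mm.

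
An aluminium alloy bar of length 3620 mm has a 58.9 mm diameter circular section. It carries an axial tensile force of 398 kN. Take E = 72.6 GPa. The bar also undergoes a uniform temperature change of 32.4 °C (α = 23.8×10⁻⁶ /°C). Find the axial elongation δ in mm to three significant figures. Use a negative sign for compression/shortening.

10.1 mm

A = 2725 mm².
δ_mech = NL/(AE) = 398000·3620/(2725·72600) = 7.283 mm.
δ_thermal = αLΔT = 23.8e-6·3620·32.4 = 2.791 mm.
δ = δ_mech + δ_thermal = 10.07 mm.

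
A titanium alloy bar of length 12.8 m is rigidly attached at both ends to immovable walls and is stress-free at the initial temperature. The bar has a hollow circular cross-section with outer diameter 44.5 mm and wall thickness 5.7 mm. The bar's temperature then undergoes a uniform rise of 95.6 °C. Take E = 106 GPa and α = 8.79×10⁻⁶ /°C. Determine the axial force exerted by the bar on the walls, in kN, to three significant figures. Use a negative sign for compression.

Free thermal expansion αLΔT = 8.79e-6 · 12800 · 95.6 = 10.76 mm.
The walls impose strain ε = −(10.76)/12800 = -8.4032e-04; σ = Eε = 106000 · -8.4032e-04 = -89.07 MPa.
Wall reaction R = σ·A = -89.07·694.8 = -61890 N = -61.89 kN.

-61.9 kN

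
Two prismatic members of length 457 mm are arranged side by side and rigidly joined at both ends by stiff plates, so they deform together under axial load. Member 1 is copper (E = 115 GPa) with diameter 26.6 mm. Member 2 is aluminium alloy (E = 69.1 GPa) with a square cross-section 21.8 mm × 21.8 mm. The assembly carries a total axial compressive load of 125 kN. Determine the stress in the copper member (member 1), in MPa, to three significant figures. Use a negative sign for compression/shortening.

-149 MPa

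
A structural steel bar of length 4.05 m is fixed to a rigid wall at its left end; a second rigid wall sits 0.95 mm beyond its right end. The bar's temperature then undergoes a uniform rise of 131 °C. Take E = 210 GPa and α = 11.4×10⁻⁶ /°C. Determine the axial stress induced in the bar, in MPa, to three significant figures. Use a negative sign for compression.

Free thermal expansion αLΔT = 11.4e-6 · 4050 · 131 = 6.048 mm.
The walls engage after the gap closes; constrained expansion = 6.048 − 0.95 = 5.098 mm.
The walls impose strain ε = −(5.098)/4050 = -1.2588e-03; σ = Eε = 210000 · -1.2588e-03 = -264.4 MPa.

-264 MPa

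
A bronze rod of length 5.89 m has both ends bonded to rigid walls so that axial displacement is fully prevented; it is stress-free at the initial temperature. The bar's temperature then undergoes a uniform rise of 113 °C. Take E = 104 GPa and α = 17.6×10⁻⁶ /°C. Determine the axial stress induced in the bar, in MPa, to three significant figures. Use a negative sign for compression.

Free thermal expansion αLΔT = 17.6e-6 · 5890 · 113 = 11.71 mm.
The walls impose strain ε = −(11.71)/5890 = -1.9888e-03; σ = Eε = 104000 · -1.9888e-03 = -206.8 MPa.

-207 MPa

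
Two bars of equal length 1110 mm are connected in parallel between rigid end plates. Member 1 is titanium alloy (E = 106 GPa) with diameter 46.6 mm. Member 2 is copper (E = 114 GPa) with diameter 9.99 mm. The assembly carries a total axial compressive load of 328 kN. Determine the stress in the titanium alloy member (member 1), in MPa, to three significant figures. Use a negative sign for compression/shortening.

-183 MPa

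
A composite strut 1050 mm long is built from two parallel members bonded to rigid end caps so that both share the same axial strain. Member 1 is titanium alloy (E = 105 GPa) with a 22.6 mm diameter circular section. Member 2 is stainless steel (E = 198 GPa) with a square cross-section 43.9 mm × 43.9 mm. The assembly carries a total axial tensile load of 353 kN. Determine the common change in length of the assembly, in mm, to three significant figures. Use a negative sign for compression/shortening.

0.875 mm

A_1 = 401.1 mm².
A_2 = 1927 mm².
Equal strain + equilibrium ⇒ each member carries load in proportion to AE: A₁E₁ = 42120000 N, A₂E₂ = 381600000 N, ΣAE = 423700000 N.
δ = PL/ΣAE = 353000·1050/423700000 = 0.8748 mm.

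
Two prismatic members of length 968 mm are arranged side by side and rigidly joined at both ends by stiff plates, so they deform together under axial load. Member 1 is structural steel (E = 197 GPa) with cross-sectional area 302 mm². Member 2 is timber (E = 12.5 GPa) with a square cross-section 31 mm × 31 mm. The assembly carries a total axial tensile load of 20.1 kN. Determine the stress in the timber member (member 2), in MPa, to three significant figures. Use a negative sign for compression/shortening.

3.51 MPa

A_2 = 961 mm².
Equal strain + equilibrium ⇒ each member carries load in proportion to AE: A₁E₁ = 59490000 N, A₂E₂ = 12010000 N, ΣAE = 71510000 N.
σ₂ = P·E₂/ΣAE = 20100·12500/71510000 = 3.514 MPa.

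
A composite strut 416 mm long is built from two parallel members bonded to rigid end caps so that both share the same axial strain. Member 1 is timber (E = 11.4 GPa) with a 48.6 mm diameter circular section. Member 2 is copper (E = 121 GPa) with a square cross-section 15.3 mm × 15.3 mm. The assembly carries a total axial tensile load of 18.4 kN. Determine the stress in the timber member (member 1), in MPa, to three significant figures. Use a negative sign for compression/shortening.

A_1 = 1855 mm².
A_2 = 234.1 mm².
Equal strain + equilibrium ⇒ each member carries load in proportion to AE: A₁E₁ = 21150000 N, A₂E₂ = 28320000 N, ΣAE = 49470000 N.
σ₁ = P·E₁/ΣAE = 18400·11400/49470000 = 4.24 MPa.

4.24 MPa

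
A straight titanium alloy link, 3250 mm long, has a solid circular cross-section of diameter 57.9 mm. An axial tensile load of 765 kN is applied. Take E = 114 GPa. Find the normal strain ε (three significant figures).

0.00255

A = 2633 mm².
σ = N/A = 290.5 MPa; ε = σ/E = 290.5/114000 = 2.549e-03.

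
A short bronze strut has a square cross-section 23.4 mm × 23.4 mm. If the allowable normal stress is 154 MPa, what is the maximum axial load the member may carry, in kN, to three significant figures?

84.3 kN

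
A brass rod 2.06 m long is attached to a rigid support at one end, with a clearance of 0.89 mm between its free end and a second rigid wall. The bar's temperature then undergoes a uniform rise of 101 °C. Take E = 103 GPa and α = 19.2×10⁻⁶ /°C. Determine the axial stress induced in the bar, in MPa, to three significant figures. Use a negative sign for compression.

-155 MPa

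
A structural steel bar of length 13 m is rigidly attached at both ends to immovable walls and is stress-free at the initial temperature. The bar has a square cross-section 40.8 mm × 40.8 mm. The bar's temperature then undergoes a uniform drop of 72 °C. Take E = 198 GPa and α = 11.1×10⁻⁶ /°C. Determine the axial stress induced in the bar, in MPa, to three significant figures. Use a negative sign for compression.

Free thermal expansion αLΔT = 11.1e-6 · 13000 · -72 = -10.39 mm.
The walls impose strain ε = −(-10.39)/13000 = 7.9920e-04; σ = Eε = 198000 · 7.9920e-04 = 158.2 MPa.

158 MPa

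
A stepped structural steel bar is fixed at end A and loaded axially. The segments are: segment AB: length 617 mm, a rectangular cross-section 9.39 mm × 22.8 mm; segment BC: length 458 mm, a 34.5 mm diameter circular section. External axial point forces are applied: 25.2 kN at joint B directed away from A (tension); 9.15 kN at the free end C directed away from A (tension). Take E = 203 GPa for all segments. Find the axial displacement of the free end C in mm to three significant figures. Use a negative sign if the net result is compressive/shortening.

0.510 mm

Internal axial forces (sectioning from the free end, tension +): N_BC = 9.15 kN, N_AB = 34.35 kN.
A_AB = 214.1 mm².
A_BC = 934.8 mm².
δ_AB = 34350·617/(214.1·203000) = 0.4877 mm
δ_BC = 9150·458/(934.8·203000) = 0.02208 mm
δ = Σδ_i = 0.5097 mm.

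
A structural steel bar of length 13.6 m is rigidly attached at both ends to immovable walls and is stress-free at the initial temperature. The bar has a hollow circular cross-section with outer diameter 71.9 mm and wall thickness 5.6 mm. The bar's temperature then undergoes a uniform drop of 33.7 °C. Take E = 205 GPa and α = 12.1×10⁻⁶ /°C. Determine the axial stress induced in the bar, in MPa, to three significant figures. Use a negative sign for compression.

83.6 MPa

Free thermal expansion αLΔT = 12.1e-6 · 13600 · -33.7 = -5.546 mm.
The walls impose strain ε = −(-5.546)/13600 = 4.0777e-04; σ = Eε = 205000 · 4.0777e-04 = 83.59 MPa.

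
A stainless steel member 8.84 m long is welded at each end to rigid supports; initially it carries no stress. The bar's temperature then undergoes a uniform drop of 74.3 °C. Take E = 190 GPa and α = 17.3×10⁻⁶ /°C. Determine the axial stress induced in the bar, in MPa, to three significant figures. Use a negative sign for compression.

Free thermal expansion αLΔT = 17.3e-6 · 8840 · -74.3 = -11.36 mm.
The walls impose strain ε = −(-11.36)/8840 = 1.2854e-03; σ = Eε = 190000 · 1.2854e-03 = 244.2 MPa.

244 MPa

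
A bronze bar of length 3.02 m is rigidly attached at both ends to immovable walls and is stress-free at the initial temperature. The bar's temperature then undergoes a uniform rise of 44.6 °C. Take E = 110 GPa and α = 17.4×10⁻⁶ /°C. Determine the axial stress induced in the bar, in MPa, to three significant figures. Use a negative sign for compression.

-85.4 MPa

Free thermal expansion αLΔT = 17.4e-6 · 3020 · 44.6 = 2.344 mm.
The walls impose strain ε = −(2.344)/3020 = -7.7604e-04; σ = Eε = 110000 · -7.7604e-04 = -85.36 MPa.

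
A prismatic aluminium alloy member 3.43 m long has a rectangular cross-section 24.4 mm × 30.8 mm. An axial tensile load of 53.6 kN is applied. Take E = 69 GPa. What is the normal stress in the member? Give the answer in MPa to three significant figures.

71.3 MPa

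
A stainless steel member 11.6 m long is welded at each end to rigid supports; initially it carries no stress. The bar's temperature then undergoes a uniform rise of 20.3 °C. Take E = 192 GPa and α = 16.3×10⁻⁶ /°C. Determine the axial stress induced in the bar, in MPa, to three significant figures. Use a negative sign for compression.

Free thermal expansion αLΔT = 16.3e-6 · 11600 · 20.3 = 3.838 mm.
The walls impose strain ε = −(3.838)/11600 = -3.3089e-04; σ = Eε = 192000 · -3.3089e-04 = -63.53 MPa.

-63.5 MPa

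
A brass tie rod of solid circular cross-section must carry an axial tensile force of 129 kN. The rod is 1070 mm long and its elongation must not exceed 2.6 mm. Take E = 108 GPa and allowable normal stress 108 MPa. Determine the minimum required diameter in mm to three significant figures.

39.0 mm

Required area A ≥ P/σ_allow = 129000/108 = 1194 mm².
For a solid circular section, d ≥ √(4A/π) = 39 mm.
Elongation limit: A ≥ PL/(Eδ_allow) = 129000·1070/(108000·2.6) = 491.6 mm² ⇒ d ≥ 25.02 mm.
The stress limit governs.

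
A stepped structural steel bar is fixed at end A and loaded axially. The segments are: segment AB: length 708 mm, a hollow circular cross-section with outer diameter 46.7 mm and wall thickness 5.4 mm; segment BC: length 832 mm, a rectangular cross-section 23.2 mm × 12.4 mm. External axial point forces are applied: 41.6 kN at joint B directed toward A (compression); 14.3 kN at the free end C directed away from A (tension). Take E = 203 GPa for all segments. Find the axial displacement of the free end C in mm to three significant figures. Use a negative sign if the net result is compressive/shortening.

0.0678 mm

Internal axial forces (sectioning from the free end, tension +): N_BC = 14.3 kN, N_AB = -27.3 kN.
A_AB = 700.6 mm².
A_BC = 287.7 mm².
δ_AB = -27300·708/(700.6·203000) = -0.1359 mm
δ_BC = 14300·832/(287.7·203000) = 0.2037 mm
δ = Σδ_i = 0.06783 mm.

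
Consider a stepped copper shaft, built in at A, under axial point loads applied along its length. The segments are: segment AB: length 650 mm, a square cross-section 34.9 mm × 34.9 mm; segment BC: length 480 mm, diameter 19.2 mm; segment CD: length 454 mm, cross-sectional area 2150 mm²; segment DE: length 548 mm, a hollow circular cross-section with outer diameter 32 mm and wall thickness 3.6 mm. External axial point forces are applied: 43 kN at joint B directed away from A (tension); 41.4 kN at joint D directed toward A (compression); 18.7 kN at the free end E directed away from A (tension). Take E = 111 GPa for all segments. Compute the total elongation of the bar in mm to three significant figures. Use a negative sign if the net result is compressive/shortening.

0.00280 mm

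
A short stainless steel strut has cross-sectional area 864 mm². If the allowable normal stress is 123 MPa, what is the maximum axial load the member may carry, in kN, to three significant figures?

106 kN

P_max = σ_allow · A = 123 · 864 = 106300 N = 106.3 kN.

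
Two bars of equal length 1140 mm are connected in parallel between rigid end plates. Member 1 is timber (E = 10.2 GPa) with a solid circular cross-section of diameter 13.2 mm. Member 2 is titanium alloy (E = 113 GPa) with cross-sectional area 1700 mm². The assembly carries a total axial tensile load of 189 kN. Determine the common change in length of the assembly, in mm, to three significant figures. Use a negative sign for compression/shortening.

1.11 mm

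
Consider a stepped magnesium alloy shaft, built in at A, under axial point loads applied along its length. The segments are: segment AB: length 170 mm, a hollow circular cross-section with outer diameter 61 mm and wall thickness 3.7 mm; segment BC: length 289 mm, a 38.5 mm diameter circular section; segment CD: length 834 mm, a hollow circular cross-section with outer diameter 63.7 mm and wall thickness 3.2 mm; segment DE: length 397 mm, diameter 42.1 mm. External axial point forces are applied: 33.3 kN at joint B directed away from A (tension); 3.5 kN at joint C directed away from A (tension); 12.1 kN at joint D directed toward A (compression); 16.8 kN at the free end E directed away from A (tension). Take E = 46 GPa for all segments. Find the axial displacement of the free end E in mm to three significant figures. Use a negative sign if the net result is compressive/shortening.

Internal axial forces (sectioning from the free end, tension +): N_DE = 16.8 kN, N_CD = 4.7 kN, N_BC = 8.2 kN, N_AB = 41.5 kN.
A_AB = 666 mm².
A_BC = 1164 mm².
A_CD = 608.2 mm².
A_DE = 1392 mm².
δ_AB = 41500·170/(666·46000) = 0.2303 mm
δ_BC = 8200·289/(1164·46000) = 0.04425 mm
δ_CD = 4700·834/(608.2·46000) = 0.1401 mm
δ_DE = 16800·397/(1392·46000) = 0.1042 mm
δ = Σδ_i = 0.5188 mm.

0.519 mm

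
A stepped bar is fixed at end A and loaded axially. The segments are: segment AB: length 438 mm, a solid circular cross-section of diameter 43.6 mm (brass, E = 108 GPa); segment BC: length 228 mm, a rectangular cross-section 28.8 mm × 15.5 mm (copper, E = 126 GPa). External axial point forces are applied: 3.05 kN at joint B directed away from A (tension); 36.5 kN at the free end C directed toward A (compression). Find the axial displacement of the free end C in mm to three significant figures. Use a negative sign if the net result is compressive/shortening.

Internal axial forces (sectioning from the free end, tension +): N_BC = -36.5 kN, N_AB = -33.45 kN.
A_AB = 1493 mm².
A_BC = 446.4 mm².
δ_AB = -33450·438/(1493·108000) = -0.09086 mm
δ_BC = -36500·228/(446.4·126000) = -0.148 mm
δ = Σδ_i = -0.2388 mm.

-0.239 mm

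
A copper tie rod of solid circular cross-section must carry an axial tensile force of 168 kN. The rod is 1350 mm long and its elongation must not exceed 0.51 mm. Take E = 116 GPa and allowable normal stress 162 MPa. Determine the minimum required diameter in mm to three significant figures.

69.9 mm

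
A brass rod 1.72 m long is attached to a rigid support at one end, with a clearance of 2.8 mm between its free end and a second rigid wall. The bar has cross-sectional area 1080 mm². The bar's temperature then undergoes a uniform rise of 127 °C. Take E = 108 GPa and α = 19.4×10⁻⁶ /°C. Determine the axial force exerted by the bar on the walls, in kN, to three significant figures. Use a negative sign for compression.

Free thermal expansion αLΔT = 19.4e-6 · 1720 · 127 = 4.238 mm.
The walls engage after the gap closes; constrained expansion = 4.238 − 2.8 = 1.438 mm.
The walls impose strain ε = −(1.438)/1720 = -8.3589e-04; σ = Eε = 108000 · -8.3589e-04 = -90.28 MPa.
Wall reaction R = σ·A = -90.28·1080 = -97500 N = -97.5 kN.

-97.5 kN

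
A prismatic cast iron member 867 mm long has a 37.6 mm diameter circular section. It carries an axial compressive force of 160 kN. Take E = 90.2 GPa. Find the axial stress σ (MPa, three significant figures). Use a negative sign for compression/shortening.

A = 1110 mm².
σ = N/A = -160000/1110 = -144.1 MPa.

-144 MPa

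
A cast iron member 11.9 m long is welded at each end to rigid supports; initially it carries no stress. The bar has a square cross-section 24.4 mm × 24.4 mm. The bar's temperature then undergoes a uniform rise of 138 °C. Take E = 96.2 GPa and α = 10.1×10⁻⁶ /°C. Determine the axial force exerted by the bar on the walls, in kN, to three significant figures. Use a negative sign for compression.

Free thermal expansion αLΔT = 10.1e-6 · 11900 · 138 = 16.59 mm.
The walls impose strain ε = −(16.59)/11900 = -1.3938e-03; σ = Eε = 96200 · -1.3938e-03 = -134.1 MPa.
Wall reaction R = σ·A = -134.1·595.4 = -79830 N = -79.83 kN.

-79.8 kN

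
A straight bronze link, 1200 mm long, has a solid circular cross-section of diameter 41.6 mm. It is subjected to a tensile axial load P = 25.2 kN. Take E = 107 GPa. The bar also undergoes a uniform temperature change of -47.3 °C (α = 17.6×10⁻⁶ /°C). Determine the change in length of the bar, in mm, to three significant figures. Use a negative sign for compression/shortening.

-0.791 mm

A = 1359 mm².
δ_mech = NL/(AE) = 25200·1200/(1359·107000) = 0.2079 mm.
δ_thermal = αLΔT = 17.6e-6·1200·-47.3 = -0.999 mm.
δ = δ_mech + δ_thermal = -0.791 mm.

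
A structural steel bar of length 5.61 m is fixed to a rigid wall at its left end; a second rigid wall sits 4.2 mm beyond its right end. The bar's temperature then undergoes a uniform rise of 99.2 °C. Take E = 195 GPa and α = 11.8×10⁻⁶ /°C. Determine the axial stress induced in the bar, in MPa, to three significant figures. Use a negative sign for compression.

Free thermal expansion αLΔT = 11.8e-6 · 5610 · 99.2 = 6.567 mm.
The walls engage after the gap closes; constrained expansion = 6.567 − 4.2 = 2.367 mm.
The walls impose strain ε = −(2.367)/5610 = -4.2190e-04; σ = Eε = 195000 · -4.2190e-04 = -82.27 MPa.

-82.3 MPa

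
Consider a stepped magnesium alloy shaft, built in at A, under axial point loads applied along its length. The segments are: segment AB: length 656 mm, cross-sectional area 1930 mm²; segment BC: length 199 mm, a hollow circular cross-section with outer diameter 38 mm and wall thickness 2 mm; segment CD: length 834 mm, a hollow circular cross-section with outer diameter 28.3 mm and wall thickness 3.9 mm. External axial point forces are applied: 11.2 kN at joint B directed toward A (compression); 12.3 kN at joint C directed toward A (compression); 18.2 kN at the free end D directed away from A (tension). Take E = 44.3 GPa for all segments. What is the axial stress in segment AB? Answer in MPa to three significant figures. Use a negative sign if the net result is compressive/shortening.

-2.75 MPa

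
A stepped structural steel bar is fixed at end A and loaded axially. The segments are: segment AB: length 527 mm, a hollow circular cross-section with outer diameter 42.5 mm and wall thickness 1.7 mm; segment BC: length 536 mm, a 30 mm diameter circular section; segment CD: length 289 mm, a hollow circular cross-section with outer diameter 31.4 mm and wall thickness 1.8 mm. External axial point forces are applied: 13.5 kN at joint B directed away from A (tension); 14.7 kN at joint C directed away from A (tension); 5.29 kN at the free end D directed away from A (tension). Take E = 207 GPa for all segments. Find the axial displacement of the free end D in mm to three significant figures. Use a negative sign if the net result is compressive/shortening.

0.509 mm

Internal axial forces (sectioning from the free end, tension +): N_CD = 5.29 kN, N_BC = 19.99 kN, N_AB = 33.49 kN.
A_AB = 217.9 mm².
A_BC = 706.9 mm².
A_CD = 167.4 mm².
δ_AB = 33490·527/(217.9·207000) = 0.3913 mm
δ_BC = 19990·536/(706.9·207000) = 0.07323 mm
δ_CD = 5290·289/(167.4·207000) = 0.04412 mm
δ = Σδ_i = 0.5086 mm.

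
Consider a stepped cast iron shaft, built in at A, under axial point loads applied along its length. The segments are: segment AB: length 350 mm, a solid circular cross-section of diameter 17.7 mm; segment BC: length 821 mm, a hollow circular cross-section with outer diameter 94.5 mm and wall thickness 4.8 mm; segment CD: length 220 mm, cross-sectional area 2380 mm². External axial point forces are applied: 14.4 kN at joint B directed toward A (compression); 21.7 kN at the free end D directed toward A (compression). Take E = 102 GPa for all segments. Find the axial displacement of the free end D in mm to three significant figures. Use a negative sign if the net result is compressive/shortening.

-0.652 mm

Internal axial forces (sectioning from the free end, tension +): N_CD = -21.7 kN, N_BC = -21.7 kN, N_AB = -36.1 kN.
A_AB = 246.1 mm².
A_BC = 1353 mm².
δ_AB = -36100·350/(246.1·102000) = -0.5034 mm
δ_BC = -21700·821/(1353·102000) = -0.1291 mm
δ_CD = -21700·220/(2380·102000) = -0.01967 mm
δ = Σδ_i = -0.6522 mm.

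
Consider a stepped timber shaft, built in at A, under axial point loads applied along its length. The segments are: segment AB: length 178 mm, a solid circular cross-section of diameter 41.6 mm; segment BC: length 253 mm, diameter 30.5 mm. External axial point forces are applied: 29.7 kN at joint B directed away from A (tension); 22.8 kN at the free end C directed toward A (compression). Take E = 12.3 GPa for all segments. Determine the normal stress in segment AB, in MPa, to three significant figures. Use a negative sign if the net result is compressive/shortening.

5.08 MPa

Internal axial forces (sectioning from the free end, tension +): N_BC = -22.8 kN, N_AB = 6.9 kN.
A_AB = 1359 mm².
σ_AB = N_AB/A_AB = 6900/1359 = 5.077 MPa.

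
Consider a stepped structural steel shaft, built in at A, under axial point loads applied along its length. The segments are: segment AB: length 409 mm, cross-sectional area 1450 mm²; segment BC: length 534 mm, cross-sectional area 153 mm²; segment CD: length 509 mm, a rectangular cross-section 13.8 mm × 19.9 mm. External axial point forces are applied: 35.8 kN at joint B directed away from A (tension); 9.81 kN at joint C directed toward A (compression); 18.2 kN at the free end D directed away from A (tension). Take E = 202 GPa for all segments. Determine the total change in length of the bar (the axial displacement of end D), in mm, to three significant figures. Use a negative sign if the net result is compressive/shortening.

Internal axial forces (sectioning from the free end, tension +): N_CD = 18.2 kN, N_BC = 8.39 kN, N_AB = 44.19 kN.
A_CD = 274.6 mm².
δ_AB = 44190·409/(1450·202000) = 0.06171 mm
δ_BC = 8390·534/(153·202000) = 0.145 mm
δ_CD = 18200·509/(274.6·202000) = 0.167 mm
δ = Σδ_i = 0.3737 mm.

0.374 mm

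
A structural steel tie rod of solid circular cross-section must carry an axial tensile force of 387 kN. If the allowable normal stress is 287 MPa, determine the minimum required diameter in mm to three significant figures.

41.4 mm

Required area A ≥ P/σ_allow = 387000/287 = 1348 mm².
For a solid circular section, d ≥ √(4A/π) = 41.44 mm.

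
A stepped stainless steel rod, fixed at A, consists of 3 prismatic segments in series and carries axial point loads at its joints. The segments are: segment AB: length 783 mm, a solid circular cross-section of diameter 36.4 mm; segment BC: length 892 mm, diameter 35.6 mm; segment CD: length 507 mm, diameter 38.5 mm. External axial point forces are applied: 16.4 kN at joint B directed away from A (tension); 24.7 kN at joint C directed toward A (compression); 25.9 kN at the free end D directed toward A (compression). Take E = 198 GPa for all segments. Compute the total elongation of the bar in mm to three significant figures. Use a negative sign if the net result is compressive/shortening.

Internal axial forces (sectioning from the free end, tension +): N_CD = -25.9 kN, N_BC = -50.6 kN, N_AB = -34.2 kN.
A_AB = 1041 mm².
A_BC = 995.4 mm².
A_CD = 1164 mm².
δ_AB = -34200·783/(1041·198000) = -0.13 mm
δ_BC = -50600·892/(995.4·198000) = -0.229 mm
δ_CD = -25900·507/(1164·198000) = -0.05697 mm
δ = Σδ_i = -0.4159 mm.

-0.416 mm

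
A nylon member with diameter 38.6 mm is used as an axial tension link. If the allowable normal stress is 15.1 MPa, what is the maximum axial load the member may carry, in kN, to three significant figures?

17.7 kN

A = 1170 mm².
P_max = σ_allow · A = 15.1 · 1170 = 17670 N = 17.67 kN.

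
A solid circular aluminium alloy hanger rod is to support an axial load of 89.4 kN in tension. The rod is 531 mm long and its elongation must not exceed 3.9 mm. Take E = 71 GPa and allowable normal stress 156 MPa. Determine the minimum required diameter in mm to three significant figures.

27.0 mm

Required area A ≥ P/σ_allow = 89400/156 = 573.1 mm².
For a solid circular section, d ≥ √(4A/π) = 27.01 mm.
Elongation limit: A ≥ PL/(Eδ_allow) = 89400·531/(71000·3.9) = 171.4 mm² ⇒ d ≥ 14.77 mm.
The stress limit governs.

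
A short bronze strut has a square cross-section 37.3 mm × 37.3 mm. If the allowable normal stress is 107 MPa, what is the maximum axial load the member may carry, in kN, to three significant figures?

A = 1391 mm².
P_max = σ_allow · A = 107 · 1391 = 148900 N = 148.9 kN.

149 kN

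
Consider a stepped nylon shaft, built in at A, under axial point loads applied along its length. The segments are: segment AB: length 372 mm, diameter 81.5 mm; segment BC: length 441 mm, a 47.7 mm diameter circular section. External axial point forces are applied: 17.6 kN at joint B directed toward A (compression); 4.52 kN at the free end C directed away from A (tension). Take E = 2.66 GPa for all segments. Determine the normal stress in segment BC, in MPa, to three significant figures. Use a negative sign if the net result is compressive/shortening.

2.53 MPa

Internal axial forces (sectioning from the free end, tension +): N_BC = 4.52 kN, N_AB = -13.08 kN.
A_BC = 1787 mm².
σ_BC = N_BC/A_BC = 4520/1787 = 2.529 MPa.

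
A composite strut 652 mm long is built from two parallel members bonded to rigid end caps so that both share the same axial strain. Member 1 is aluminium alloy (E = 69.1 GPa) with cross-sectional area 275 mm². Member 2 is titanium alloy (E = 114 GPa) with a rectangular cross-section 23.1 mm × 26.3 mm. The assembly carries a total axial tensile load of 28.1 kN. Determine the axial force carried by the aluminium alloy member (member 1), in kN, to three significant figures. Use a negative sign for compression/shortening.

6.05 kN

A_2 = 607.5 mm².
Equal strain + equilibrium ⇒ each member carries load in proportion to AE: A₁E₁ = 19000000 N, A₂E₂ = 69260000 N, ΣAE = 88260000 N.
F₁ = P·A₁E₁/ΣAE = 28100·19000000/88260000 = 6050 N.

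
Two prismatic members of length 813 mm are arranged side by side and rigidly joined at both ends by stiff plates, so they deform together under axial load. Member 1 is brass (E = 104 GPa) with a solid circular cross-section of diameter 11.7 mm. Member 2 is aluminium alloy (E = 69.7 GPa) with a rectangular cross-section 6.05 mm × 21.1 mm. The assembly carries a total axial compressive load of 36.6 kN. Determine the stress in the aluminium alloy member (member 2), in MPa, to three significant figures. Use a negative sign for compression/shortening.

-127 MPa

A_1 = 107.5 mm².
A_2 = 127.7 mm².
Equal strain + equilibrium ⇒ each member carries load in proportion to AE: A₁E₁ = 11180000 N, A₂E₂ = 8898000 N, ΣAE = 20080000 N.
σ₂ = P·E₂/ΣAE = -36600·69700/20080000 = -127 MPa.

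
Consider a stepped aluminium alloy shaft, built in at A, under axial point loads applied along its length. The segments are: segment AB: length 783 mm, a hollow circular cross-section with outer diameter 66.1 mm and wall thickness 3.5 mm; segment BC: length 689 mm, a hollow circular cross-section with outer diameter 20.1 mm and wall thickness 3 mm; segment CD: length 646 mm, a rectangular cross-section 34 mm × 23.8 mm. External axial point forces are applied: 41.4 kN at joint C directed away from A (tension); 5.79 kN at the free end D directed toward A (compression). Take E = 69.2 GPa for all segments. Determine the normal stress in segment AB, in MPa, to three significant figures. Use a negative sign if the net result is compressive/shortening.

Internal axial forces (sectioning from the free end, tension +): N_CD = -5.79 kN, N_BC = 35.61 kN, N_AB = 35.61 kN.
A_AB = 688.3 mm².
σ_AB = N_AB/A_AB = 35610/688.3 = 51.73 MPa.

51.7 MPa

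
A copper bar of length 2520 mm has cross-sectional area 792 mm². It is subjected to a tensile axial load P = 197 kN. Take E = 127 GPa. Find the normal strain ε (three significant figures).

σ = N/A = 248.7 MPa; ε = σ/E = 248.7/127000 = 1.959e-03.

0.00196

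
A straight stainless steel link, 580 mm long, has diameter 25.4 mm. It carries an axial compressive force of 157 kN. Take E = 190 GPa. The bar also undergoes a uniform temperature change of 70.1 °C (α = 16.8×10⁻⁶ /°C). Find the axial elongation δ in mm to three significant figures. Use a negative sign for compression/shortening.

A = 506.7 mm².
δ_mech = NL/(AE) = -157000·580/(506.7·190000) = -0.9458 mm.
δ_thermal = αLΔT = 16.8e-6·580·70.1 = 0.6831 mm.
δ = δ_mech + δ_thermal = -0.2628 mm.

-0.263 mm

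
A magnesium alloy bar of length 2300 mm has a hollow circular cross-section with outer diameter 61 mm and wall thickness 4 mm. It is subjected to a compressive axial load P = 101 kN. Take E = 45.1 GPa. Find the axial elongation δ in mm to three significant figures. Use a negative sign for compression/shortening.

-7.19 mm

A = 716.3 mm².
δ_mech = NL/(AE) = -101000·2300/(716.3·45100) = -7.191 mm.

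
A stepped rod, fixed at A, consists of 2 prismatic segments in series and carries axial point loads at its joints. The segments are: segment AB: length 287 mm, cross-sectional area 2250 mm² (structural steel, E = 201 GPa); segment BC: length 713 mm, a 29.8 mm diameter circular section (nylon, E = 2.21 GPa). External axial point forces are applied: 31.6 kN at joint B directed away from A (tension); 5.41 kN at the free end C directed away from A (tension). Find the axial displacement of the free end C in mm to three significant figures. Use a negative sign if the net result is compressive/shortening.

2.53 mm

Internal axial forces (sectioning from the free end, tension +): N_BC = 5.41 kN, N_AB = 37.01 kN.
A_BC = 697.5 mm².
δ_AB = 37010·287/(2250·201000) = 0.02349 mm
δ_BC = 5410·713/(697.5·2210) = 2.502 mm
δ = Σδ_i = 2.526 mm.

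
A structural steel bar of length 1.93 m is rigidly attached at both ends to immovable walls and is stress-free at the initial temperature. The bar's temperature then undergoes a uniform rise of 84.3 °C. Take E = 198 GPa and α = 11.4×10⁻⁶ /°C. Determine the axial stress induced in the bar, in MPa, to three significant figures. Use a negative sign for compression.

Free thermal expansion αLΔT = 11.4e-6 · 1930 · 84.3 = 1.855 mm.
The walls impose strain ε = −(1.855)/1930 = -9.6102e-04; σ = Eε = 198000 · -9.6102e-04 = -190.3 MPa.

-190 MPa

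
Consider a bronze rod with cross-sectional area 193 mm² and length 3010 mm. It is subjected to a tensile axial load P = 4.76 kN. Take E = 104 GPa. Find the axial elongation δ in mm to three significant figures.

0.714 mm

δ_mech = NL/(AE) = 4760·3010/(193·104000) = 0.7138 mm.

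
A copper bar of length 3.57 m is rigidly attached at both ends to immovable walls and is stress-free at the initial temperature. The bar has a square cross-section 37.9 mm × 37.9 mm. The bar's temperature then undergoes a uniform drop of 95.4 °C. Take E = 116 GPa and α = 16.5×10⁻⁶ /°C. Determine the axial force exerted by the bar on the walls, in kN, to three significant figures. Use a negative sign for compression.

262 kN

Free thermal expansion αLΔT = 16.5e-6 · 3570 · -95.4 = -5.62 mm.
The walls impose strain ε = −(-5.62)/3570 = 1.5741e-03; σ = Eε = 116000 · 1.5741e-03 = 182.6 MPa.
Wall reaction R = σ·A = 182.6·1436 = 262300 N = 262.3 kN.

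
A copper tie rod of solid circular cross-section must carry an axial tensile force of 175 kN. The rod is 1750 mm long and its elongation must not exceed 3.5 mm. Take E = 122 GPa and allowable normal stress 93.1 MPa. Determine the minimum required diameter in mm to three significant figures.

48.9 mm

Required area A ≥ P/σ_allow = 175000/93.1 = 1880 mm².
For a solid circular section, d ≥ √(4A/π) = 48.92 mm.
Elongation limit: A ≥ PL/(Eδ_allow) = 175000·1750/(122000·3.5) = 717.2 mm² ⇒ d ≥ 30.22 mm.
The stress limit governs.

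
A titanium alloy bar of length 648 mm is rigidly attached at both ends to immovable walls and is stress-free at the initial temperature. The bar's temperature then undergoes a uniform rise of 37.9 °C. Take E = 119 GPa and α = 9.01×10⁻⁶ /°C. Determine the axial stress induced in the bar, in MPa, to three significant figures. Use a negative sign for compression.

Free thermal expansion αLΔT = 9.01e-6 · 648 · 37.9 = 0.2213 mm.
The walls impose strain ε = −(0.2213)/648 = -3.4148e-04; σ = Eε = 119000 · -3.4148e-04 = -40.64 MPa.

-40.6 MPa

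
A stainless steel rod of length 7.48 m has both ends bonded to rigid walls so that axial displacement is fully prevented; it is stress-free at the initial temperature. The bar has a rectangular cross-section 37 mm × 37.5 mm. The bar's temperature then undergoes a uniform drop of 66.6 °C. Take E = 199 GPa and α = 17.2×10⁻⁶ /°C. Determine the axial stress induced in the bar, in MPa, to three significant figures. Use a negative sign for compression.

Free thermal expansion αLΔT = 17.2e-6 · 7480 · -66.6 = -8.568 mm.
The walls impose strain ε = −(-8.568)/7480 = 1.1455e-03; σ = Eε = 199000 · 1.1455e-03 = 228 MPa.

228 MPa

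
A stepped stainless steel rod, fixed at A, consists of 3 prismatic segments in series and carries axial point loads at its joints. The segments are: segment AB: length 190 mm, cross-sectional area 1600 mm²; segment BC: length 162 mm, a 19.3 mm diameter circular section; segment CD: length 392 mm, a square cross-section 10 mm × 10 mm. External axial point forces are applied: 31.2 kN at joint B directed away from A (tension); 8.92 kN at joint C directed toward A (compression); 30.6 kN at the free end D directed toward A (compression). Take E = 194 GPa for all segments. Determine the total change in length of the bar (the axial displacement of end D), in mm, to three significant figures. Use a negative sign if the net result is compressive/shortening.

-0.736 mm

Internal axial forces (sectioning from the free end, tension +): N_CD = -30.6 kN, N_BC = -39.52 kN, N_AB = -8.32 kN.
A_BC = 292.6 mm².
A_CD = 100 mm².
δ_AB = -8320·190/(1600·194000) = -0.005093 mm
δ_BC = -39520·162/(292.6·194000) = -0.1128 mm
δ_CD = -30600·392/(100·194000) = -0.6183 mm
δ = Σδ_i = -0.7362 mm.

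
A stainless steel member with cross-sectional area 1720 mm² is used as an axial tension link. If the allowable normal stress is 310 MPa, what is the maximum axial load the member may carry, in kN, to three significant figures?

533 kN

P_max = σ_allow · A = 310 · 1720 = 533200 N = 533.2 kN.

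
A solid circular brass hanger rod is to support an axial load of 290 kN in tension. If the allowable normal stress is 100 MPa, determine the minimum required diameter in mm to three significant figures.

Required area A ≥ P/σ_allow = 290000/100 = 2900 mm².
For a solid circular section, d ≥ √(4A/π) = 60.77 mm.

60.8 mm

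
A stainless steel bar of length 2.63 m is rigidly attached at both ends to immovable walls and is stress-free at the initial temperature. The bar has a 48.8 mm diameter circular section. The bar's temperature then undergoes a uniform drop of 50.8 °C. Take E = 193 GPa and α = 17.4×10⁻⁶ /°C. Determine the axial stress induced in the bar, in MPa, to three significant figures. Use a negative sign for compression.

Free thermal expansion αLΔT = 17.4e-6 · 2630 · -50.8 = -2.325 mm.
The walls impose strain ε = −(-2.325)/2630 = 8.8392e-04; σ = Eε = 193000 · 8.8392e-04 = 170.6 MPa.

171 MPa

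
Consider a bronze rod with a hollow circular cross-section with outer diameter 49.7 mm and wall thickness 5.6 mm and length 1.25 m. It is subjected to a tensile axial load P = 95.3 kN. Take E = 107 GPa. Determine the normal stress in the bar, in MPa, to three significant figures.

123 MPa

A = 775.8 mm².
σ = N/A = 95300/775.8 = 122.8 MPa.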